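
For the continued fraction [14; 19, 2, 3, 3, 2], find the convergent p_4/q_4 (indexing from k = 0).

Using pₖ = aₖpₖ₋₁ + pₖ₋₂, qₖ = aₖqₖ₋₁ + qₖ₋₂ (with p₋₁=1, p₋₂=0, q₋₁=0, q₋₂=1):
  k=0: a=14, p=14, q=1
  k=1: a=19, p=267, q=19
  k=2: a=2, p=548, q=39
  k=3: a=3, p=1911, q=136
  k=4: a=3, p=6281, q=447

6281/447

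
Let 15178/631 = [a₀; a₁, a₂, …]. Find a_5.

15178 = 24·631 + 34   →  a_0 = 24
631 = 18·34 + 19   →  a_1 = 18
34 = 1·19 + 15   →  a_2 = 1
19 = 1·15 + 4   →  a_3 = 1
15 = 3·4 + 3   →  a_4 = 3
4 = 1·3 + 1   →  a_5 = 1

1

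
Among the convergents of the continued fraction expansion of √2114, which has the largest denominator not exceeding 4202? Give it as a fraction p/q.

√2114 = [45; 1, 44, 1, 90, …] (period length 4).
Convergents:
  p_0/q_0 = 45/1
  p_1/q_1 = 46/1
  p_2/q_2 = 2069/45
  p_3/q_3 = 2115/46
  p_4/q_4 = 192419/4185
  p_5/q_5 = 194534/4231
q_4 = 4185 ≤ 4202 < 4231 = q_5, so the answer is 192419/4185.

192419/4185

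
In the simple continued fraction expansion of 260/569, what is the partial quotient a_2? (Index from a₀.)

260 = 0·569 + 260   →  a_0 = 0
569 = 2·260 + 49   →  a_1 = 2
260 = 5·49 + 15   →  a_2 = 5

5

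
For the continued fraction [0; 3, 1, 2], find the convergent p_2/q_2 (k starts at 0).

Using pₖ = aₖpₖ₋₁ + pₖ₋₂, qₖ = aₖqₖ₋₁ + qₖ₋₂ (with p₋₁=1, p₋₂=0, q₋₁=0, q₋₂=1):
  k=0: a=0, p=0, q=1
  k=1: a=3, p=1, q=3
  k=2: a=1, p=1, q=4

1/4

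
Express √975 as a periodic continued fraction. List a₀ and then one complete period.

[31; 4, 2, 4, 62]

a₀ = ⌊√975⌋ = 31.
With m₀=0, d₀=1 and mₖ₊₁ = dₖaₖ − mₖ, dₖ₊₁ = (n − mₖ₊₁²)/dₖ, aₖ₊₁ = ⌊(a₀+mₖ₊₁)/dₖ₊₁⌋:
  k=1: m=31, d=14, a=4
  k=2: m=25, d=25, a=2
  k=3: m=25, d=14, a=4
  k=4: m=31, d=1, a=62
d=1 and a=2a₀=62 at k=4, so the next step gives (m, d) = (31, 14) again — its k=1 value — and the period has length 4.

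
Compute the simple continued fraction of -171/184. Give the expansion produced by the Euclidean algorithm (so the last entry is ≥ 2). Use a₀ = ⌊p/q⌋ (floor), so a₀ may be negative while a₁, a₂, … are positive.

[-1; 14, 6, 2]

-171 = -1*184 + 13
184 = 14*13 + 2
13 = 6*2 + 1
2 = 2*1 + 0  (stop)
So -171/184 = [-1; 14, 6, 2].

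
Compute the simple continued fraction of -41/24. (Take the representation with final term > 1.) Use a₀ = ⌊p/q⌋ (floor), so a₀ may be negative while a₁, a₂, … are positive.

[-2; 3, 2, 3]

-41 = -2·24 + 7
24 = 3·7 + 3
7 = 2·3 + 1
3 = 3·1 + 0  (stop)
So -41/24 = [-2; 3, 2, 3].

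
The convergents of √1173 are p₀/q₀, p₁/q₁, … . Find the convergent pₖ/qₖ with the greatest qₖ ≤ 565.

√1173 = [34; 4, 68, …] (period length 2).
Convergents:
  p_0/q_0 = 34/1
  p_1/q_1 = 137/4
  p_2/q_2 = 9350/273
  p_3/q_3 = 37537/1096
q_2 = 273 ≤ 565 < 1096 = q_3, so the answer is 9350/273.

9350/273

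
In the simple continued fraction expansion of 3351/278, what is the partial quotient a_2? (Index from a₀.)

1

3351 = 12·278 + 15   →  a_0 = 12
278 = 18·15 + 8   →  a_1 = 18
15 = 1·8 + 7   →  a_2 = 1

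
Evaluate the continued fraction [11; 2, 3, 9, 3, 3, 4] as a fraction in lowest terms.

32989/2886

Using pₖ = aₖpₖ₋₁ + pₖ₋₂ and qₖ = aₖqₖ₋₁ + qₖ₋₂:
  k=0: a=11, p=11, q=1
  k=1: a=2, p=23, q=2
  k=2: a=3, p=80, q=7
  k=3: a=9, p=743, q=65
  k=4: a=3, p=2309, q=202
  k=5: a=3, p=7670, q=671
  k=6: a=4, p=32989, q=2886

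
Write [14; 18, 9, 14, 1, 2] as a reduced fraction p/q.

Fold from the inside: start with 2/1.
  1 + 1/2 = 3/2
  14 + 2/3 = 44/3
  9 + 3/44 = 399/44
  18 + 44/399 = 7226/399
  14 + 399/7226 = 101563/7226

101563/7226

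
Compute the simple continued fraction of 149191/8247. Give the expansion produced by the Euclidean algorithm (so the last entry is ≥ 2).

149191 = 18·8247 + 745
8247 = 11·745 + 52
745 = 14·52 + 17
52 = 3·17 + 1
17 = 17·1 + 0  (stop)
So 149191/8247 = [18; 11, 14, 3, 17].

[18; 11, 14, 3, 17]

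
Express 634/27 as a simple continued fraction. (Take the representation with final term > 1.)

[23; 2, 13]

634 = 23×27 + 13
27 = 2×13 + 1
13 = 13×1 + 0  (stop)
So 634/27 = [23; 2, 13].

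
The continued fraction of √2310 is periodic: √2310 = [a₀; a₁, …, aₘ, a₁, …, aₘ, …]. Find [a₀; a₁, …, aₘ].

a₀ = ⌊√2310⌋ = 48.
With m₀=0, d₀=1 and mₖ₊₁ = dₖaₖ − mₖ, dₖ₊₁ = (n − mₖ₊₁²)/dₖ, aₖ₊₁ = ⌊(a₀+mₖ₊₁)/dₖ₊₁⌋:
  k=1: m=48, d=6, a=16
  k=2: m=48, d=1, a=96
d=1 and a=2a₀=96 at k=2, so the next step gives (m, d) = (48, 6) again — its k=1 value — and the period has length 2.

[48; 16, 96]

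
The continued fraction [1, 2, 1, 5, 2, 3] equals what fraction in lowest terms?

173/128

Using pₖ = aₖpₖ₋₁ + pₖ₋₂ and qₖ = aₖqₖ₋₁ + qₖ₋₂:
  k=0: a=1, p=1, q=1
  k=1: a=2, p=3, q=2
  k=2: a=1, p=4, q=3
  k=3: a=5, p=23, q=17
  k=4: a=2, p=50, q=37
  k=5: a=3, p=173, q=128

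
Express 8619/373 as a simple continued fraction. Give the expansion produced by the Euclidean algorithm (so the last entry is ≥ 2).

[23; 9, 3, 13]

8619 = 23·373 + 40
373 = 9·40 + 13
40 = 3·13 + 1
13 = 13·1 + 0  (stop)
So 8619/373 = [23; 9, 3, 13].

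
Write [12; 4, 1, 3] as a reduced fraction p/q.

232/19

Using pₖ = aₖpₖ₋₁ + pₖ₋₂ and qₖ = aₖqₖ₋₁ + qₖ₋₂:
  k=0: a=12, p=12, q=1
  k=1: a=4, p=49, q=4
  k=2: a=1, p=61, q=5
  k=3: a=3, p=232, q=19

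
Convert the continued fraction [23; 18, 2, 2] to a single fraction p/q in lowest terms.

Using pₖ = aₖpₖ₋₁ + pₖ₋₂ and qₖ = aₖqₖ₋₁ + qₖ₋₂:
  k=0: a=23, p=23, q=1
  k=1: a=18, p=415, q=18
  k=2: a=2, p=853, q=37
  k=3: a=2, p=2121, q=92

2121/92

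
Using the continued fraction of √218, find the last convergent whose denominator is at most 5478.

√218 = [14; 1, 3, 3, 1, 28, …] (period length 5).
Convergents:
  p_0/q_0 = 14/1
  p_1/q_1 = 15/1
  p_2/q_2 = 59/4
  p_3/q_3 = 192/13
  p_4/q_4 = 251/17
  p_5/q_5 = 7220/489
  p_6/q_6 = 7471/506
  p_7/q_7 = 29633/2007
  p_8/q_8 = 96370/6527
q_7 = 2007 ≤ 5478 < 6527 = q_8, so the answer is 29633/2007.

29633/2007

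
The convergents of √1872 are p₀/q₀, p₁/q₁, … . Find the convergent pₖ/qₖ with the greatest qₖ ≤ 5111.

√1872 = [43; 3, 1, 3, 86, …] (period length 4).
Convergents:
  p_0/q_0 = 43/1
  p_1/q_1 = 130/3
  p_2/q_2 = 173/4
  p_3/q_3 = 649/15
  p_4/q_4 = 55987/1294
  p_5/q_5 = 168610/3897
  p_6/q_6 = 224597/5191
q_5 = 3897 ≤ 5111 < 5191 = q_6, so the answer is 168610/3897.

168610/3897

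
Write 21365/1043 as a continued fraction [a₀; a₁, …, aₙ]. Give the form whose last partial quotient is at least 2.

21365 = 20·1043 + 505
1043 = 2·505 + 33
505 = 15·33 + 10
33 = 3·10 + 3
10 = 3·3 + 1
3 = 3·1 + 0  (stop)
So 21365/1043 = [20; 2, 15, 3, 3, 3].

[20; 2, 15, 3, 3, 3]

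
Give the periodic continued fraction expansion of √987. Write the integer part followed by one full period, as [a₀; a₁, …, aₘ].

[31; 2, 2, 2, 62]

a₀ = ⌊√987⌋ = 31.
With m₀=0, d₀=1 and mₖ₊₁ = dₖaₖ − mₖ, dₖ₊₁ = (n − mₖ₊₁²)/dₖ, aₖ₊₁ = ⌊(a₀+mₖ₊₁)/dₖ₊₁⌋:
  k=1: m=31, d=26, a=2
  k=2: m=21, d=21, a=2
  k=3: m=21, d=26, a=2
  k=4: m=31, d=1, a=62
d=1 and a=2a₀=62 at k=4, so the next step gives (m, d) = (31, 26) again — its k=1 value — and the period has length 4.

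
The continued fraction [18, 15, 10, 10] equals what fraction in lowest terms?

27551/1525

Using pₖ = aₖpₖ₋₁ + pₖ₋₂ and qₖ = aₖqₖ₋₁ + qₖ₋₂:
  k=0: a=18, p=18, q=1
  k=1: a=15, p=271, q=15
  k=2: a=10, p=2728, q=151
  k=3: a=10, p=27551, q=1525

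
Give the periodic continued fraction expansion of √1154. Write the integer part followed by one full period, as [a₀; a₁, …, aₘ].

a₀ = ⌊√1154⌋ = 33.
With m₀=0, d₀=1 and mₖ₊₁ = dₖaₖ − mₖ, dₖ₊₁ = (n − mₖ₊₁²)/dₖ, aₖ₊₁ = ⌊(a₀+mₖ₊₁)/dₖ₊₁⌋:
  k=1: m=33, d=65, a=1
  k=2: m=32, d=2, a=32
  k=3: m=32, d=65, a=1
  k=4: m=33, d=1, a=66
d=1 and a=2a₀=66 at k=4, so the next step gives (m, d) = (33, 65) again — its k=1 value — and the period has length 4.

[33; 1, 32, 1, 66]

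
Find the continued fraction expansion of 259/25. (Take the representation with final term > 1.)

[10; 2, 1, 3, 2]

259 = 10*25 + 9
25 = 2*9 + 7
9 = 1*7 + 2
7 = 3*2 + 1
2 = 2*1 + 0  (stop)
So 259/25 = [10; 2, 1, 3, 2].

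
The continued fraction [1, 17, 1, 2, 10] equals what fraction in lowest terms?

579/548

Fold from the inside: start with 10/1.
  2 + 1/10 = 21/10
  1 + 10/21 = 31/21
  17 + 21/31 = 548/31
  1 + 31/548 = 579/548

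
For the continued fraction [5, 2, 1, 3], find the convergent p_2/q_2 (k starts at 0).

16/3

Using pₖ = aₖpₖ₋₁ + pₖ₋₂, qₖ = aₖqₖ₋₁ + qₖ₋₂ (with p₋₁=1, p₋₂=0, q₋₁=0, q₋₂=1):
  k=0: a=5, p=5, q=1
  k=1: a=2, p=11, q=2
  k=2: a=1, p=16, q=3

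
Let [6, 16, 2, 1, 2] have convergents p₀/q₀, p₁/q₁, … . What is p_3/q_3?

297/49

Using pₖ = aₖpₖ₋₁ + pₖ₋₂, qₖ = aₖqₖ₋₁ + qₖ₋₂ (with p₋₁=1, p₋₂=0, q₋₁=0, q₋₂=1):
  k=0: a=6, p=6, q=1
  k=1: a=16, p=97, q=16
  k=2: a=2, p=200, q=33
  k=3: a=1, p=297, q=49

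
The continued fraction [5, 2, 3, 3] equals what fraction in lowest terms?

125/23

Using pₖ = aₖpₖ₋₁ + pₖ₋₂ and qₖ = aₖqₖ₋₁ + qₖ₋₂:
  k=0: a=5, p=5, q=1
  k=1: a=2, p=11, q=2
  k=2: a=3, p=38, q=7
  k=3: a=3, p=125, q=23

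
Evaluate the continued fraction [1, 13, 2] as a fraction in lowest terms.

29/27

Fold from the inside: start with 2/1.
  13 + 1/2 = 27/2
  1 + 2/27 = 29/27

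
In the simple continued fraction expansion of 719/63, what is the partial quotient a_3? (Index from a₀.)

2

719 = 11·63 + 26   →  a_0 = 11
63 = 2·26 + 11   →  a_1 = 2
26 = 2·11 + 4   →  a_2 = 2
11 = 2·4 + 3   →  a_3 = 2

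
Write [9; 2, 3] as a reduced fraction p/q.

66/7

Fold from the inside: start with 3/1.
  2 + 1/3 = 7/3
  9 + 3/7 = 66/7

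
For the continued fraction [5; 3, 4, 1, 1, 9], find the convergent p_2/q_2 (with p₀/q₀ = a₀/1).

Using pₖ = aₖpₖ₋₁ + pₖ₋₂, qₖ = aₖqₖ₋₁ + qₖ₋₂ (with p₋₁=1, p₋₂=0, q₋₁=0, q₋₂=1):
  k=0: a=5, p=5, q=1
  k=1: a=3, p=16, q=3
  k=2: a=4, p=69, q=13

69/13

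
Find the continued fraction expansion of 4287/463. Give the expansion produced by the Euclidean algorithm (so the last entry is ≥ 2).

[9; 3, 1, 6, 17]

4287 = 9·463 + 120
463 = 3·120 + 103
120 = 1·103 + 17
103 = 6·17 + 1
17 = 17·1 + 0  (stop)
So 4287/463 = [9; 3, 1, 6, 17].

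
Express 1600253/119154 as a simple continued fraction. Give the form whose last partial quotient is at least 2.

[13; 2, 3, 12, 1, 6, 13, 14]

1600253 = 13*119154 + 51251
119154 = 2*51251 + 16652
51251 = 3*16652 + 1295
16652 = 12*1295 + 1112
1295 = 1*1112 + 183
1112 = 6*183 + 14
183 = 13*14 + 1
14 = 14*1 + 0  (stop)
So 1600253/119154 = [13; 2, 3, 12, 1, 6, 13, 14].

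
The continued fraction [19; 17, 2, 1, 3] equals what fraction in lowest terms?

Using pₖ = aₖpₖ₋₁ + pₖ₋₂ and qₖ = aₖqₖ₋₁ + qₖ₋₂:
  k=0: a=19, p=19, q=1
  k=1: a=17, p=324, q=17
  k=2: a=2, p=667, q=35
  k=3: a=1, p=991, q=52
  k=4: a=3, p=3640, q=191

3640/191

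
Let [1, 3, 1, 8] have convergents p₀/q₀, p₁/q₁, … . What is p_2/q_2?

5/4

Using pₖ = aₖpₖ₋₁ + pₖ₋₂, qₖ = aₖqₖ₋₁ + qₖ₋₂ (with p₋₁=1, p₋₂=0, q₋₁=0, q₋₂=1):
  k=0: a=1, p=1, q=1
  k=1: a=3, p=4, q=3
  k=2: a=1, p=5, q=4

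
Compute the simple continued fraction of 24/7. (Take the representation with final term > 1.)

24 = 3·7 + 3
7 = 2·3 + 1
3 = 3·1 + 0  (stop)
So 24/7 = [3; 2, 3].

[3; 2, 3]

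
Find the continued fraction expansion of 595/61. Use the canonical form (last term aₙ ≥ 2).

595 = 9*61 + 46
61 = 1*46 + 15
46 = 3*15 + 1
15 = 15*1 + 0  (stop)
So 595/61 = [9; 1, 3, 15].

[9; 1, 3, 15]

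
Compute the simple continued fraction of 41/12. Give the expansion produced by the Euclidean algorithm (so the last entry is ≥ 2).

[3; 2, 2, 2]

41 = 3·12 + 5
12 = 2·5 + 2
5 = 2·2 + 1
2 = 2·1 + 0  (stop)
So 41/12 = [3; 2, 2, 2].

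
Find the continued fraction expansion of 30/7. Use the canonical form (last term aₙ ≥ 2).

[4; 3, 2]

30 = 4·7 + 2
7 = 3·2 + 1
2 = 2·1 + 0  (stop)
So 30/7 = [4; 3, 2].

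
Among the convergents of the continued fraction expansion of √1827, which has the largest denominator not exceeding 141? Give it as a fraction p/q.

√1827 = [42; 1, 2, 1, 8, 1, 2, 1, 84, …] (period length 8).
Convergents:
  p_0/q_0 = 42/1
  p_1/q_1 = 43/1
  p_2/q_2 = 128/3
  p_3/q_3 = 171/4
  p_4/q_4 = 1496/35
  p_5/q_5 = 1667/39
  p_6/q_6 = 4830/113
  p_7/q_7 = 6497/152
q_6 = 113 ≤ 141 < 152 = q_7, so the answer is 4830/113.

4830/113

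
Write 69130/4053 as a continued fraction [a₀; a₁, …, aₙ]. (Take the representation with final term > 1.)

[17; 17, 1, 2, 3, 7, 3]

69130 = 17·4053 + 229
4053 = 17·229 + 160
229 = 1·160 + 69
160 = 2·69 + 22
69 = 3·22 + 3
22 = 7·3 + 1
3 = 3·1 + 0  (stop)
So 69130/4053 = [17; 17, 1, 2, 3, 7, 3].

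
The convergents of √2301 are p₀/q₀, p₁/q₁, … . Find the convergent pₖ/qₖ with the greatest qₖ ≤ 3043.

145777/3039

√2301 = [47; 1, 30, 1, 94, …] (period length 4).
Convergents:
  p_0/q_0 = 47/1
  p_1/q_1 = 48/1
  p_2/q_2 = 1487/31
  p_3/q_3 = 1535/32
  p_4/q_4 = 145777/3039
  p_5/q_5 = 147312/3071
q_4 = 3039 ≤ 3043 < 3071 = q_5, so the answer is 145777/3039.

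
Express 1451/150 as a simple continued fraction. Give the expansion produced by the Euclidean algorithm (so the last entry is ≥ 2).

[9; 1, 2, 16, 3]

1451 = 9×150 + 101
150 = 1×101 + 49
101 = 2×49 + 3
49 = 16×3 + 1
3 = 3×1 + 0  (stop)
So 1451/150 = [9; 1, 2, 16, 3].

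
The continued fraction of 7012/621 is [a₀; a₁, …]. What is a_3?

7012 = 11·621 + 181   →  a_0 = 11
621 = 3·181 + 78   →  a_1 = 3
181 = 2·78 + 25   →  a_2 = 2
78 = 3·25 + 3   →  a_3 = 3

3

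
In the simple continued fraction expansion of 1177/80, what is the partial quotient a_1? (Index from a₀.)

1

1177 = 14·80 + 57   →  a_0 = 14
80 = 1·57 + 23   →  a_1 = 1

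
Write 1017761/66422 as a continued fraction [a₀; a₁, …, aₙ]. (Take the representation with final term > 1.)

[15; 3, 10, 15, 10, 14]

1017761 = 15×66422 + 21431
66422 = 3×21431 + 2129
21431 = 10×2129 + 141
2129 = 15×141 + 14
141 = 10×14 + 1
14 = 14×1 + 0  (stop)
So 1017761/66422 = [15; 3, 10, 15, 10, 14].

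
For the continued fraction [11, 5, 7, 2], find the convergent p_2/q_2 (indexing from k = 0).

403/36

Using pₖ = aₖpₖ₋₁ + pₖ₋₂, qₖ = aₖqₖ₋₁ + qₖ₋₂ (with p₋₁=1, p₋₂=0, q₋₁=0, q₋₂=1):
  k=0: a=11, p=11, q=1
  k=1: a=5, p=56, q=5
  k=2: a=7, p=403, q=36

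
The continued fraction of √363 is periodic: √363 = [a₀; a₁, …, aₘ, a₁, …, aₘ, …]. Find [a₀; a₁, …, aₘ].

a₀ = ⌊√363⌋ = 19.
With m₀=0, d₀=1 and mₖ₊₁ = dₖaₖ − mₖ, dₖ₊₁ = (n − mₖ₊₁²)/dₖ, aₖ₊₁ = ⌊(a₀+mₖ₊₁)/dₖ₊₁⌋:
  k=1: m=19, d=2, a=19
  k=2: m=19, d=1, a=38
d=1 and a=2a₀=38 at k=2, so the next step gives (m, d) = (19, 2) again — its k=1 value — and the period has length 2.

[19; 19, 38]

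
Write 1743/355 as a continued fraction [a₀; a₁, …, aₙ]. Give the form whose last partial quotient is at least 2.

1743 = 4*355 + 323
355 = 1*323 + 32
323 = 10*32 + 3
32 = 10*3 + 2
3 = 1*2 + 1
2 = 2*1 + 0  (stop)
So 1743/355 = [4; 1, 10, 10, 1, 2].

[4; 1, 10, 10, 1, 2]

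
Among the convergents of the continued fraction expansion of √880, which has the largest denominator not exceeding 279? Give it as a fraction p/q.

√880 = [29; 1, 1, 1, 58, …] (period length 4).
Convergents:
  p_0/q_0 = 29/1
  p_1/q_1 = 30/1
  p_2/q_2 = 59/2
  p_3/q_3 = 89/3
  p_4/q_4 = 5221/176
  p_5/q_5 = 5310/179
  p_6/q_6 = 10531/355
q_5 = 179 ≤ 279 < 355 = q_6, so the answer is 5310/179.

5310/179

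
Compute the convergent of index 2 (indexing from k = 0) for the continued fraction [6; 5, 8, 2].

Using pₖ = aₖpₖ₋₁ + pₖ₋₂, qₖ = aₖqₖ₋₁ + qₖ₋₂ (with p₋₁=1, p₋₂=0, q₋₁=0, q₋₂=1):
  k=0: a=6, p=6, q=1
  k=1: a=5, p=31, q=5
  k=2: a=8, p=254, q=41

254/41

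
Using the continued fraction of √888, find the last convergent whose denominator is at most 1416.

35491/1191

√888 = [29; 1, 3, 1, 58, …] (period length 4).
Convergents:
  p_0/q_0 = 29/1
  p_1/q_1 = 30/1
  p_2/q_2 = 119/4
  p_3/q_3 = 149/5
  p_4/q_4 = 8761/294
  p_5/q_5 = 8910/299
  p_6/q_6 = 35491/1191
  p_7/q_7 = 44401/1490
q_6 = 1191 ≤ 1416 < 1490 = q_7, so the answer is 35491/1191.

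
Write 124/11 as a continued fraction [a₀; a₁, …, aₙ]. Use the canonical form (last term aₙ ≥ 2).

[11; 3, 1, 2]

124 = 11·11 + 3
11 = 3·3 + 2
3 = 1·2 + 1
2 = 2·1 + 0  (stop)
So 124/11 = [11; 3, 1, 2].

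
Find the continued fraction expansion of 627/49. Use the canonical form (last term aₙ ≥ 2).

[12; 1, 3, 1, 9]

627 = 12*49 + 39
49 = 1*39 + 10
39 = 3*10 + 9
10 = 1*9 + 1
9 = 9*1 + 0  (stop)
So 627/49 = [12; 1, 3, 1, 9].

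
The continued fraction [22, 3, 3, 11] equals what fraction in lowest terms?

2520/113

Using pₖ = aₖpₖ₋₁ + pₖ₋₂ and qₖ = aₖqₖ₋₁ + qₖ₋₂:
  k=0: a=22, p=22, q=1
  k=1: a=3, p=67, q=3
  k=2: a=3, p=223, q=10
  k=3: a=11, p=2520, q=113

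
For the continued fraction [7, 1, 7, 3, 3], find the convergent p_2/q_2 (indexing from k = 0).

63/8

Using pₖ = aₖpₖ₋₁ + pₖ₋₂, qₖ = aₖqₖ₋₁ + qₖ₋₂ (with p₋₁=1, p₋₂=0, q₋₁=0, q₋₂=1):
  k=0: a=7, p=7, q=1
  k=1: a=1, p=8, q=1
  k=2: a=7, p=63, q=8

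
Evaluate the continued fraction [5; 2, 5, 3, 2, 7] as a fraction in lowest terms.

Fold from the inside: start with 7/1.
  2 + 1/7 = 15/7
  3 + 7/15 = 52/15
  5 + 15/52 = 275/52
  2 + 52/275 = 602/275
  5 + 275/602 = 3285/602

3285/602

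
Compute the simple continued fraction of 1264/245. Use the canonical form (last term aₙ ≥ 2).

1264 = 5·245 + 39
245 = 6·39 + 11
39 = 3·11 + 6
11 = 1·6 + 5
6 = 1·5 + 1
5 = 5·1 + 0  (stop)
So 1264/245 = [5; 6, 3, 1, 1, 5].

[5; 6, 3, 1, 1, 5]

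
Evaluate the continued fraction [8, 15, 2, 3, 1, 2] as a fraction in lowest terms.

3113/386

Fold from the inside: start with 2/1.
  1 + 1/2 = 3/2
  3 + 2/3 = 11/3
  2 + 3/11 = 25/11
  15 + 11/25 = 386/25
  8 + 25/386 = 3113/386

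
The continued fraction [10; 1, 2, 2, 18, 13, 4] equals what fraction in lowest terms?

Fold from the inside: start with 4/1.
  13 + 1/4 = 53/4
  18 + 4/53 = 958/53
  2 + 53/958 = 1969/958
  2 + 958/1969 = 4896/1969
  1 + 1969/4896 = 6865/4896
  10 + 4896/6865 = 73546/6865

73546/6865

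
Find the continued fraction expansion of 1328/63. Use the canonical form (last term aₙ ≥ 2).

[21; 12, 1, 1, 2]

1328 = 21×63 + 5
63 = 12×5 + 3
5 = 1×3 + 2
3 = 1×2 + 1
2 = 2×1 + 0  (stop)
So 1328/63 = [21; 12, 1, 1, 2].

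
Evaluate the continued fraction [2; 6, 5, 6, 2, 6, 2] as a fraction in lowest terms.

12491/5779

Using pₖ = aₖpₖ₋₁ + pₖ₋₂ and qₖ = aₖqₖ₋₁ + qₖ₋₂:
  k=0: a=2, p=2, q=1
  k=1: a=6, p=13, q=6
  k=2: a=5, p=67, q=31
  k=3: a=6, p=415, q=192
  k=4: a=2, p=897, q=415
  k=5: a=6, p=5797, q=2682
  k=6: a=2, p=12491, q=5779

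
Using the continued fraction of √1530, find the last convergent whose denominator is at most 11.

352/9

√1530 = [39; 8, 1, 2, 8, 2, 1, 8, 78, …] (period length 8).
Convergents:
  p_0/q_0 = 39/1
  p_1/q_1 = 313/8
  p_2/q_2 = 352/9
  p_3/q_3 = 1017/26
q_2 = 9 ≤ 11 < 26 = q_3, so the answer is 352/9.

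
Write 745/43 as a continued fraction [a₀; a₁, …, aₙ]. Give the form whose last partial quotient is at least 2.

745 = 17·43 + 14
43 = 3·14 + 1
14 = 14·1 + 0  (stop)
So 745/43 = [17; 3, 14].

[17; 3, 14]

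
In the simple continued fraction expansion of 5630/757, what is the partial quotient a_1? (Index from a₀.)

2

5630 = 7·757 + 331   →  a_0 = 7
757 = 2·331 + 95   →  a_1 = 2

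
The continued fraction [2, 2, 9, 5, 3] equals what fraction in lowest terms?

767/310

Using pₖ = aₖpₖ₋₁ + pₖ₋₂ and qₖ = aₖqₖ₋₁ + qₖ₋₂:
  k=0: a=2, p=2, q=1
  k=1: a=2, p=5, q=2
  k=2: a=9, p=47, q=19
  k=3: a=5, p=240, q=97
  k=4: a=3, p=767, q=310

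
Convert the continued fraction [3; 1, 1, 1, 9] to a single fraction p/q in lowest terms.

Fold from the inside: start with 9/1.
  1 + 1/9 = 10/9
  1 + 9/10 = 19/10
  1 + 10/19 = 29/19
  3 + 19/29 = 106/29

106/29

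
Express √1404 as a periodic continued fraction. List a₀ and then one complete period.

a₀ = ⌊√1404⌋ = 37.
With m₀=0, d₀=1 and mₖ₊₁ = dₖaₖ − mₖ, dₖ₊₁ = (n − mₖ₊₁²)/dₖ, aₖ₊₁ = ⌊(a₀+mₖ₊₁)/dₖ₊₁⌋:
  k=1: m=37, d=35, a=2
  k=2: m=33, d=9, a=7
  k=3: m=30, d=56, a=1
  k=4: m=26, d=13, a=4
  k=5: m=26, d=56, a=1
  k=6: m=30, d=9, a=7
  k=7: m=33, d=35, a=2
  k=8: m=37, d=1, a=74
d=1 and a=2a₀=74 at k=8, so the next step gives (m, d) = (37, 35) again — its k=1 value — and the period has length 8.

[37; 2, 7, 1, 4, 1, 7, 2, 74]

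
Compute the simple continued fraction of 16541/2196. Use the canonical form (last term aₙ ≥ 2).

[7; 1, 1, 7, 4, 3, 3, 3]

16541 = 7×2196 + 1169
2196 = 1×1169 + 1027
1169 = 1×1027 + 142
1027 = 7×142 + 33
142 = 4×33 + 10
33 = 3×10 + 3
10 = 3×3 + 1
3 = 3×1 + 0  (stop)
So 16541/2196 = [7; 1, 1, 7, 4, 3, 3, 3].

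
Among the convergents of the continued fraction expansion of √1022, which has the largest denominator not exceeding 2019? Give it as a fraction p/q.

64417/2015

√1022 = [31; 1, 30, 1, 62, …] (period length 4).
Convergents:
  p_0/q_0 = 31/1
  p_1/q_1 = 32/1
  p_2/q_2 = 991/31
  p_3/q_3 = 1023/32
  p_4/q_4 = 64417/2015
  p_5/q_5 = 65440/2047
q_4 = 2015 ≤ 2019 < 2047 = q_5, so the answer is 64417/2015.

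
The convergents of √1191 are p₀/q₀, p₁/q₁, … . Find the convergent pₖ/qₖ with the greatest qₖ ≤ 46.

√1191 = [34; 1, 1, 22, 1, 1, 68, …] (period length 6).
Convergents:
  p_0/q_0 = 34/1
  p_1/q_1 = 35/1
  p_2/q_2 = 69/2
  p_3/q_3 = 1553/45
  p_4/q_4 = 1622/47
q_3 = 45 ≤ 46 < 47 = q_4, so the answer is 1553/45.

1553/45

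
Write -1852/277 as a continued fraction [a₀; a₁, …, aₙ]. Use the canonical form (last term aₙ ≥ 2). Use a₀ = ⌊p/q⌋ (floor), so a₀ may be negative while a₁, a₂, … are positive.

-1852 = -7*277 + 87
277 = 3*87 + 16
87 = 5*16 + 7
16 = 2*7 + 2
7 = 3*2 + 1
2 = 2*1 + 0  (stop)
So -1852/277 = [-7; 3, 5, 2, 3, 2].

[-7; 3, 5, 2, 3, 2]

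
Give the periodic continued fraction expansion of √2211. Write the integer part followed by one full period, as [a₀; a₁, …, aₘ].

[47; 47, 94]

a₀ = ⌊√2211⌋ = 47.
With m₀=0, d₀=1 and mₖ₊₁ = dₖaₖ − mₖ, dₖ₊₁ = (n − mₖ₊₁²)/dₖ, aₖ₊₁ = ⌊(a₀+mₖ₊₁)/dₖ₊₁⌋:
  k=1: m=47, d=2, a=47
  k=2: m=47, d=1, a=94
d=1 and a=2a₀=94 at k=2, so the next step gives (m, d) = (47, 2) again — its k=1 value — and the period has length 2.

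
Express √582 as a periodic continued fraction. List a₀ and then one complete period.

[24; 8, 48]

a₀ = ⌊√582⌋ = 24.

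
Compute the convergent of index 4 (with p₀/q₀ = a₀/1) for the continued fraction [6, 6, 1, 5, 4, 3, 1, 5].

Using pₖ = aₖpₖ₋₁ + pₖ₋₂, qₖ = aₖqₖ₋₁ + qₖ₋₂ (with p₋₁=1, p₋₂=0, q₋₁=0, q₋₂=1):
  k=0: a=6, p=6, q=1
  k=1: a=6, p=37, q=6
  k=2: a=1, p=43, q=7
  k=3: a=5, p=252, q=41
  k=4: a=4, p=1051, q=171

1051/171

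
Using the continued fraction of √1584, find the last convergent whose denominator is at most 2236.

√1584 = [39; 1, 3, 1, 78, …] (period length 4).
Convergents:
  p_0/q_0 = 39/1
  p_1/q_1 = 40/1
  p_2/q_2 = 159/4
  p_3/q_3 = 199/5
  p_4/q_4 = 15681/394
  p_5/q_5 = 15880/399
  p_6/q_6 = 63321/1591
  p_7/q_7 = 79201/1990
  p_8/q_8 = 6240999/156811
q_7 = 1990 ≤ 2236 < 156811 = q_8, so the answer is 79201/1990.

79201/1990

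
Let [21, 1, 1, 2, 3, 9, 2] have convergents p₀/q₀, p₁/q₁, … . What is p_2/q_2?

43/2

Using pₖ = aₖpₖ₋₁ + pₖ₋₂, qₖ = aₖqₖ₋₁ + qₖ₋₂ (with p₋₁=1, p₋₂=0, q₋₁=0, q₋₂=1):
  k=0: a=21, p=21, q=1
  k=1: a=1, p=22, q=1
  k=2: a=1, p=43, q=2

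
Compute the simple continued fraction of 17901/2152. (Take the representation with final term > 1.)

17901 = 8·2152 + 685
2152 = 3·685 + 97
685 = 7·97 + 6
97 = 16·6 + 1
6 = 6·1 + 0  (stop)
So 17901/2152 = [8; 3, 7, 16, 6].

[8; 3, 7, 16, 6]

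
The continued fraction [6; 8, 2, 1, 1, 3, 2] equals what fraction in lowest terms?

2105/344

Fold from the inside: start with 2/1.
  3 + 1/2 = 7/2
  1 + 2/7 = 9/7
  1 + 7/9 = 16/9
  2 + 9/16 = 41/16
  8 + 16/41 = 344/41
  6 + 41/344 = 2105/344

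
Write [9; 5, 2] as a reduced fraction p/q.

101/11

Using pₖ = aₖpₖ₋₁ + pₖ₋₂ and qₖ = aₖqₖ₋₁ + qₖ₋₂:
  k=0: a=9, p=9, q=1
  k=1: a=5, p=46, q=5
  k=2: a=2, p=101, q=11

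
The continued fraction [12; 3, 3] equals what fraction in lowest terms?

Using pₖ = aₖpₖ₋₁ + pₖ₋₂ and qₖ = aₖqₖ₋₁ + qₖ₋₂:
  k=0: a=12, p=12, q=1
  k=1: a=3, p=37, q=3
  k=2: a=3, p=123, q=10

123/10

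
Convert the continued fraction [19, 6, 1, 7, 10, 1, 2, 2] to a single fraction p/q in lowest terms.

Fold from the inside: start with 2/1.
  2 + 1/2 = 5/2
  1 + 2/5 = 7/5
  10 + 5/7 = 75/7
  7 + 7/75 = 532/75
  1 + 75/532 = 607/532
  6 + 532/607 = 4174/607
  19 + 607/4174 = 79913/4174

79913/4174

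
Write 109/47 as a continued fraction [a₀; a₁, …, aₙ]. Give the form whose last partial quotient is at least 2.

[2; 3, 7, 2]

109 = 2×47 + 15
47 = 3×15 + 2
15 = 7×2 + 1
2 = 2×1 + 0  (stop)
So 109/47 = [2; 3, 7, 2].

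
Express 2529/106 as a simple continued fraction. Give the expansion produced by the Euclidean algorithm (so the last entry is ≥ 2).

[23; 1, 6, 15]

2529 = 23*106 + 91
106 = 1*91 + 15
91 = 6*15 + 1
15 = 15*1 + 0  (stop)
So 2529/106 = [23; 1, 6, 15].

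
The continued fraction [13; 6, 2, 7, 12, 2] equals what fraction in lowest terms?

32242/2451

Fold from the inside: start with 2/1.
  12 + 1/2 = 25/2
  7 + 2/25 = 177/25
  2 + 25/177 = 379/177
  6 + 177/379 = 2451/379
  13 + 379/2451 = 32242/2451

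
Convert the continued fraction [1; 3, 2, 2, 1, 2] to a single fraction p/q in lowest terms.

Fold from the inside: start with 2/1.
  1 + 1/2 = 3/2
  2 + 2/3 = 8/3
  2 + 3/8 = 19/8
  3 + 8/19 = 65/19
  1 + 19/65 = 84/65

84/65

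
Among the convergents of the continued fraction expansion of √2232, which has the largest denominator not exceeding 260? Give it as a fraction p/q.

√2232 = [47; 4, 10, 4, 94, …] (period length 4).
Convergents:
  p_0/q_0 = 47/1
  p_1/q_1 = 189/4
  p_2/q_2 = 1937/41
  p_3/q_3 = 7937/168
  p_4/q_4 = 748015/15833
q_3 = 168 ≤ 260 < 15833 = q_4, so the answer is 7937/168.

7937/168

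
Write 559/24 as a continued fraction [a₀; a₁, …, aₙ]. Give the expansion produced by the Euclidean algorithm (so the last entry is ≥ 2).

559 = 23·24 + 7
24 = 3·7 + 3
7 = 2·3 + 1
3 = 3·1 + 0  (stop)
So 559/24 = [23; 3, 2, 3].

[23; 3, 2, 3]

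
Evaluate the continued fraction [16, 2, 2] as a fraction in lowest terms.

82/5

Using pₖ = aₖpₖ₋₁ + pₖ₋₂ and qₖ = aₖqₖ₋₁ + qₖ₋₂:
  k=0: a=16, p=16, q=1
  k=1: a=2, p=33, q=2
  k=2: a=2, p=82, q=5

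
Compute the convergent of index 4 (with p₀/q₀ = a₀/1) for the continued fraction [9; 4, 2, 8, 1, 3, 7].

Using pₖ = aₖpₖ₋₁ + pₖ₋₂, qₖ = aₖqₖ₋₁ + qₖ₋₂ (with p₋₁=1, p₋₂=0, q₋₁=0, q₋₂=1):
  k=0: a=9, p=9, q=1
  k=1: a=4, p=37, q=4
  k=2: a=2, p=83, q=9
  k=3: a=8, p=701, q=76
  k=4: a=1, p=784, q=85

784/85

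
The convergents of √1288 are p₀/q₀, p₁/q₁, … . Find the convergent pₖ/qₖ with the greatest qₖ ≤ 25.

√1288 = [35; 1, 7, 1, 70, …] (period length 4).
Convergents:
  p_0/q_0 = 35/1
  p_1/q_1 = 36/1
  p_2/q_2 = 287/8
  p_3/q_3 = 323/9
  p_4/q_4 = 22897/638
q_3 = 9 ≤ 25 < 638 = q_4, so the answer is 323/9.

323/9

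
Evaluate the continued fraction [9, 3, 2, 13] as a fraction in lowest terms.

Fold from the inside: start with 13/1.
  2 + 1/13 = 27/13
  3 + 13/27 = 94/27
  9 + 27/94 = 873/94

873/94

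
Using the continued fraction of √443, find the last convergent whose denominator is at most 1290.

√443 = [21; 21, 42, …] (period length 2).
Convergents:
  p_0/q_0 = 21/1
  p_1/q_1 = 442/21
  p_2/q_2 = 18585/883
  p_3/q_3 = 390727/18564
q_2 = 883 ≤ 1290 < 18564 = q_3, so the answer is 18585/883.

18585/883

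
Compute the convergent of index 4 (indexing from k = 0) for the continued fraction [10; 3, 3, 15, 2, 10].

3255/316

Using pₖ = aₖpₖ₋₁ + pₖ₋₂, qₖ = aₖqₖ₋₁ + qₖ₋₂ (with p₋₁=1, p₋₂=0, q₋₁=0, q₋₂=1):
  k=0: a=10, p=10, q=1
  k=1: a=3, p=31, q=3
  k=2: a=3, p=103, q=10
  k=3: a=15, p=1576, q=153
  k=4: a=2, p=3255, q=316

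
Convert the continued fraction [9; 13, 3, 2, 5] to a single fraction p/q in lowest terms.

Using pₖ = aₖpₖ₋₁ + pₖ₋₂ and qₖ = aₖqₖ₋₁ + qₖ₋₂:
  k=0: a=9, p=9, q=1
  k=1: a=13, p=118, q=13
  k=2: a=3, p=363, q=40
  k=3: a=2, p=844, q=93
  k=4: a=5, p=4583, q=505

4583/505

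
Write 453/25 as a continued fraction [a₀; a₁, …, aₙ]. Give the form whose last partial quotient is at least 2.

453 = 18*25 + 3
25 = 8*3 + 1
3 = 3*1 + 0  (stop)
So 453/25 = [18; 8, 3].

[18; 8, 3]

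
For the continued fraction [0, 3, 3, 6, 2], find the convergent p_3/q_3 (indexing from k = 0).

Using pₖ = aₖpₖ₋₁ + pₖ₋₂, qₖ = aₖqₖ₋₁ + qₖ₋₂ (with p₋₁=1, p₋₂=0, q₋₁=0, q₋₂=1):
  k=0: a=0, p=0, q=1
  k=1: a=3, p=1, q=3
  k=2: a=3, p=3, q=10
  k=3: a=6, p=19, q=63

19/63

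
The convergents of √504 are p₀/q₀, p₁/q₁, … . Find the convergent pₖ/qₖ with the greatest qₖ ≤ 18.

202/9

√504 = [22; 2, 4, 2, 44, …] (period length 4).
Convergents:
  p_0/q_0 = 22/1
  p_1/q_1 = 45/2
  p_2/q_2 = 202/9
  p_3/q_3 = 449/20
q_2 = 9 ≤ 18 < 20 = q_3, so the answer is 202/9.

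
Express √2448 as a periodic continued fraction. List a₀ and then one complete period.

[49; 2, 10, 2, 98]

a₀ = ⌊√2448⌋ = 49.
With m₀=0, d₀=1 and mₖ₊₁ = dₖaₖ − mₖ, dₖ₊₁ = (n − mₖ₊₁²)/dₖ, aₖ₊₁ = ⌊(a₀+mₖ₊₁)/dₖ₊₁⌋:
  k=1: m=49, d=47, a=2
  k=2: m=45, d=9, a=10
  k=3: m=45, d=47, a=2
  k=4: m=49, d=1, a=98
d=1 and a=2a₀=98 at k=4, so the next step gives (m, d) = (49, 47) again — its k=1 value — and the period has length 4.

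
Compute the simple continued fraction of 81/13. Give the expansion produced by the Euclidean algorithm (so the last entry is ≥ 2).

81 = 6×13 + 3
13 = 4×3 + 1
3 = 3×1 + 0  (stop)
So 81/13 = [6; 4, 3].

[6; 4, 3]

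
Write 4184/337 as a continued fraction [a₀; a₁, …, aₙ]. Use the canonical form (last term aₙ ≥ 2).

[12; 2, 2, 2, 5, 5]

4184 = 12×337 + 140
337 = 2×140 + 57
140 = 2×57 + 26
57 = 2×26 + 5
26 = 5×5 + 1
5 = 5×1 + 0  (stop)
So 4184/337 = [12; 2, 2, 2, 5, 5].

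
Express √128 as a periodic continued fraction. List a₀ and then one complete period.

a₀ = ⌊√128⌋ = 11.
With m₀=0, d₀=1 and mₖ₊₁ = dₖaₖ − mₖ, dₖ₊₁ = (n − mₖ₊₁²)/dₖ, aₖ₊₁ = ⌊(a₀+mₖ₊₁)/dₖ₊₁⌋:
  k=1: m=11, d=7, a=3
  k=2: m=10, d=4, a=5
  k=3: m=10, d=7, a=3
  k=4: m=11, d=1, a=22
d=1 and a=2a₀=22 at k=4, so the next step gives (m, d) = (11, 7) again — its k=1 value — and the period has length 4.

[11; 3, 5, 3, 22]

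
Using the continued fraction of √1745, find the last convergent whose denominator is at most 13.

√1745 = [41; 1, 3, 2, 2, 3, 1, 82, …] (period length 7).
Convergents:
  p_0/q_0 = 41/1
  p_1/q_1 = 42/1
  p_2/q_2 = 167/4
  p_3/q_3 = 376/9
  p_4/q_4 = 919/22
q_3 = 9 ≤ 13 < 22 = q_4, so the answer is 376/9.

376/9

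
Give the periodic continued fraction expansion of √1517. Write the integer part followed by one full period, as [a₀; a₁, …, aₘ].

a₀ = ⌊√1517⌋ = 38.
With m₀=0, d₀=1 and mₖ₊₁ = dₖaₖ − mₖ, dₖ₊₁ = (n − mₖ₊₁²)/dₖ, aₖ₊₁ = ⌊(a₀+mₖ₊₁)/dₖ₊₁⌋:
  k=1: m=38, d=73, a=1
  k=2: m=35, d=4, a=18
  k=3: m=37, d=37, a=2
  k=4: m=37, d=4, a=18
  k=5: m=35, d=73, a=1
  k=6: m=38, d=1, a=76
d=1 and a=2a₀=76 at k=6, so the next step gives (m, d) = (38, 73) again — its k=1 value — and the period has length 6.

[38; 1, 18, 2, 18, 1, 76]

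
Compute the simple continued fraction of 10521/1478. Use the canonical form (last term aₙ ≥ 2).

10521 = 7×1478 + 175
1478 = 8×175 + 78
175 = 2×78 + 19
78 = 4×19 + 2
19 = 9×2 + 1
2 = 2×1 + 0  (stop)
So 10521/1478 = [7; 8, 2, 4, 9, 2].

[7; 8, 2, 4, 9, 2]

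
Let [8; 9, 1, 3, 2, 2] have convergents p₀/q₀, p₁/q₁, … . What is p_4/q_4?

713/88

Using pₖ = aₖpₖ₋₁ + pₖ₋₂, qₖ = aₖqₖ₋₁ + qₖ₋₂ (with p₋₁=1, p₋₂=0, q₋₁=0, q₋₂=1):
  k=0: a=8, p=8, q=1
  k=1: a=9, p=73, q=9
  k=2: a=1, p=81, q=10
  k=3: a=3, p=316, q=39
  k=4: a=2, p=713, q=88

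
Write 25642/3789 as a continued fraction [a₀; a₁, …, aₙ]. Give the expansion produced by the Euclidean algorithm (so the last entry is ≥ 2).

25642 = 6·3789 + 2908
3789 = 1·2908 + 881
2908 = 3·881 + 265
881 = 3·265 + 86
265 = 3·86 + 7
86 = 12·7 + 2
7 = 3·2 + 1
2 = 2·1 + 0  (stop)
So 25642/3789 = [6; 1, 3, 3, 3, 12, 3, 2].

[6; 1, 3, 3, 3, 12, 3, 2]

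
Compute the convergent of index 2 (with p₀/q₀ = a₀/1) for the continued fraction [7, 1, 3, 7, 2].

31/4

Using pₖ = aₖpₖ₋₁ + pₖ₋₂, qₖ = aₖqₖ₋₁ + qₖ₋₂ (with p₋₁=1, p₋₂=0, q₋₁=0, q₋₂=1):
  k=0: a=7, p=7, q=1
  k=1: a=1, p=8, q=1
  k=2: a=3, p=31, q=4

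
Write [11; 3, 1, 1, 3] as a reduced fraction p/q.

282/25

Fold from the inside: start with 3/1.
  1 + 1/3 = 4/3
  1 + 3/4 = 7/4
  3 + 4/7 = 25/7
  11 + 7/25 = 282/25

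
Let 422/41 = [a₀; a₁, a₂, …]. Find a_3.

2

422 = 10·41 + 12   →  a_0 = 10
41 = 3·12 + 5   →  a_1 = 3
12 = 2·5 + 2   →  a_2 = 2
5 = 2·2 + 1   →  a_3 = 2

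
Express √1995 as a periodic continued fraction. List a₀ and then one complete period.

[44; 1, 1, 1, 88]

a₀ = ⌊√1995⌋ = 44.
With m₀=0, d₀=1 and mₖ₊₁ = dₖaₖ − mₖ, dₖ₊₁ = (n − mₖ₊₁²)/dₖ, aₖ₊₁ = ⌊(a₀+mₖ₊₁)/dₖ₊₁⌋:
  k=1: m=44, d=59, a=1
  k=2: m=15, d=30, a=1
  k=3: m=15, d=59, a=1
  k=4: m=44, d=1, a=88
d=1 and a=2a₀=88 at k=4, so the next step gives (m, d) = (44, 59) again — its k=1 value — and the period has length 4.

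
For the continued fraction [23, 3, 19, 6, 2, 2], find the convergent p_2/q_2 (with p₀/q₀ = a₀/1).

Using pₖ = aₖpₖ₋₁ + pₖ₋₂, qₖ = aₖqₖ₋₁ + qₖ₋₂ (with p₋₁=1, p₋₂=0, q₋₁=0, q₋₂=1):
  k=0: a=23, p=23, q=1
  k=1: a=3, p=70, q=3
  k=2: a=19, p=1353, q=58

1353/58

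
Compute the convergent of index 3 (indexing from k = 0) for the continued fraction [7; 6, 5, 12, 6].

2707/378

Using pₖ = aₖpₖ₋₁ + pₖ₋₂, qₖ = aₖqₖ₋₁ + qₖ₋₂ (with p₋₁=1, p₋₂=0, q₋₁=0, q₋₂=1):
  k=0: a=7, p=7, q=1
  k=1: a=6, p=43, q=6
  k=2: a=5, p=222, q=31
  k=3: a=12, p=2707, q=378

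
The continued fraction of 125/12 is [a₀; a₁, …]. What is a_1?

125 = 10·12 + 5   →  a_0 = 10
12 = 2·5 + 2   →  a_1 = 2

2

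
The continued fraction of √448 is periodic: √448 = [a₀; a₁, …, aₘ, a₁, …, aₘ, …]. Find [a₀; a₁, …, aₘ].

[21; 6, 42]

a₀ = ⌊√448⌋ = 21.
With m₀=0, d₀=1 and mₖ₊₁ = dₖaₖ − mₖ, dₖ₊₁ = (n − mₖ₊₁²)/dₖ, aₖ₊₁ = ⌊(a₀+mₖ₊₁)/dₖ₊₁⌋:
  k=1: m=21, d=7, a=6
  k=2: m=21, d=1, a=42
d=1 and a=2a₀=42 at k=2, so the next step gives (m, d) = (21, 7) again — its k=1 value — and the period has length 2.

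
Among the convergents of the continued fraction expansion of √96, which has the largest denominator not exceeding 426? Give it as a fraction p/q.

3831/391

√96 = [9; 1, 3, 1, 18, …] (period length 4).
Convergents:
  p_0/q_0 = 9/1
  p_1/q_1 = 10/1
  p_2/q_2 = 39/4
  p_3/q_3 = 49/5
  p_4/q_4 = 921/94
  p_5/q_5 = 970/99
  p_6/q_6 = 3831/391
  p_7/q_7 = 4801/490
q_6 = 391 ≤ 426 < 490 = q_7, so the answer is 3831/391.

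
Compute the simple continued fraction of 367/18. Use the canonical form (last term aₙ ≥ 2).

[20; 2, 1, 1, 3]

367 = 20·18 + 7
18 = 2·7 + 4
7 = 1·4 + 3
4 = 1·3 + 1
3 = 3·1 + 0  (stop)
So 367/18 = [20; 2, 1, 1, 3].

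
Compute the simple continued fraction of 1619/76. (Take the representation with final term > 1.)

[21; 3, 3, 3, 2]

1619 = 21·76 + 23
76 = 3·23 + 7
23 = 3·7 + 2
7 = 3·2 + 1
2 = 2·1 + 0  (stop)
So 1619/76 = [21; 3, 3, 3, 2].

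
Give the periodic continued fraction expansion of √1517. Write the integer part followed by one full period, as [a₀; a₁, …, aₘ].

[38; 1, 18, 2, 18, 1, 76]

a₀ = ⌊√1517⌋ = 38.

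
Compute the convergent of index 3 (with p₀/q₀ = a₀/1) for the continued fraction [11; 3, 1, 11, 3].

529/47

Using pₖ = aₖpₖ₋₁ + pₖ₋₂, qₖ = aₖqₖ₋₁ + qₖ₋₂ (with p₋₁=1, p₋₂=0, q₋₁=0, q₋₂=1):
  k=0: a=11, p=11, q=1
  k=1: a=3, p=34, q=3
  k=2: a=1, p=45, q=4
  k=3: a=11, p=529, q=47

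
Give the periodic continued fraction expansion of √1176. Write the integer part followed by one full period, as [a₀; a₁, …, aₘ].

a₀ = ⌊√1176⌋ = 34.
With m₀=0, d₀=1 and mₖ₊₁ = dₖaₖ − mₖ, dₖ₊₁ = (n − mₖ₊₁²)/dₖ, aₖ₊₁ = ⌊(a₀+mₖ₊₁)/dₖ₊₁⌋:
  k=1: m=34, d=20, a=3
  k=2: m=26, d=25, a=2
  k=3: m=24, d=24, a=2
  k=4: m=24, d=25, a=2
  k=5: m=26, d=20, a=3
  k=6: m=34, d=1, a=68
d=1 and a=2a₀=68 at k=6, so the next step gives (m, d) = (34, 20) again — its k=1 value — and the period has length 6.

[34; 3, 2, 2, 2, 3, 68]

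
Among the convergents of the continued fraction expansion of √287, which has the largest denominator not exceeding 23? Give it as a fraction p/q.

288/17

√287 = [16; 1, 15, 1, 32, …] (period length 4).
Convergents:
  p_0/q_0 = 16/1
  p_1/q_1 = 17/1
  p_2/q_2 = 271/16
  p_3/q_3 = 288/17
  p_4/q_4 = 9487/560
q_3 = 17 ≤ 23 < 560 = q_4, so the answer is 288/17.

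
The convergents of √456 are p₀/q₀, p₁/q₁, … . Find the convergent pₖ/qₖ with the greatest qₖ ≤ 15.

299/14

√456 = [21; 2, 1, 4, 1, 2, 42, …] (period length 6).
Convergents:
  p_0/q_0 = 21/1
  p_1/q_1 = 43/2
  p_2/q_2 = 64/3
  p_3/q_3 = 299/14
  p_4/q_4 = 363/17
q_3 = 14 ≤ 15 < 17 = q_4, so the answer is 299/14.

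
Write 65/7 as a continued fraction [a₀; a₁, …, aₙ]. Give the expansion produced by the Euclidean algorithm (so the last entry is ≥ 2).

[9; 3, 2]

65 = 9·7 + 2
7 = 3·2 + 1
2 = 2·1 + 0  (stop)
So 65/7 = [9; 3, 2].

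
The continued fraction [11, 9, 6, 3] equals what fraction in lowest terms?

1933/174

Fold from the inside: start with 3/1.
  6 + 1/3 = 19/3
  9 + 3/19 = 174/19
  11 + 19/174 = 1933/174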